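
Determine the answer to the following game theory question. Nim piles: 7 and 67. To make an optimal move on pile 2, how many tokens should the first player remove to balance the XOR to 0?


Piles: 7 and 67
Current XOR: 7 XOR 67 = 68 (non-zero, so this is an N-position).
To make the XOR zero, we need to find a move that balances the piles.
For pile 2 (size 67): target = 67 XOR 68 = 7
We reduce pile 2 from 67 to 7.
Tokens removed: 67 - 7 = 60
Verification: 7 XOR 7 = 0

60


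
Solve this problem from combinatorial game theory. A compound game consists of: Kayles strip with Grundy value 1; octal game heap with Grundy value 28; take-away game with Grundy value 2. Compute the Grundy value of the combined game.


By the Sprague-Grundy theorem, the Grundy value of a sum of games is the XOR of individual Grundy values.
Kayles strip: Grundy value = 1. Running XOR: 0 XOR 1 = 1
octal game heap: Grundy value = 28. Running XOR: 1 XOR 28 = 29
take-away game: Grundy value = 2. Running XOR: 29 XOR 2 = 31
The combined Grundy value is 31.

31


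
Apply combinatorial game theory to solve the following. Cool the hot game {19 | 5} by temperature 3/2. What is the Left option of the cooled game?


Original game: {19 | 5} (a switch {a | b} with a > b).
Cooling by t (for t below the temperature (a - b)/2 = 7) taxes each move by t: {a | b} cooled by t is {a - t | b + t}.
Cooling amount: t = 3/2
Cooled Left option: 19 - 3/2 = 35/2
Cooled Right option: 5 + 3/2 = 13/2
Cooled game: {35/2 | 13/2}
Left option = 35/2

35/2


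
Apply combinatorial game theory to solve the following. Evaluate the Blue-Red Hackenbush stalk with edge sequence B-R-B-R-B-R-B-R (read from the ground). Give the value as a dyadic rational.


Edges (from ground): B-R-B-R-B-R-B-R
By Berlekamp's sign-expansion rule, a Blue-Red Hackenbush stalk has the value of the surreal number whose sign sequence is the edge sequence with B -> + and R -> -.
Sign sequence: +-+-+-+-
Trace the sign expansion in the surreal number tree, starting from 0:
Edge 1: B (sign +) -> bounds (0, +inf), value = 1
Edge 2: R (sign -) -> bounds (0, 1), value = 1/2
Edge 3: B (sign +) -> bounds (1/2, 1), value = 3/4
Edge 4: R (sign -) -> bounds (1/2, 3/4), value = 5/8
Edge 5: B (sign +) -> bounds (5/8, 3/4), value = 11/16
Edge 6: R (sign -) -> bounds (5/8, 11/16), value = 21/32
Edge 7: B (sign +) -> bounds (21/32, 11/16), value = 43/64
Edge 8: R (sign -) -> bounds (21/32, 43/64), value = 85/128
Game value = 85/128

85/128


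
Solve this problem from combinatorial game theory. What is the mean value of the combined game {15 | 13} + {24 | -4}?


G1 = {15 | 13}, G2 = {24 | -4}
Each is a switch {a | b} with numbers a > b; its mean value is (a + b)/2, and mean value is additive over game sums: m(G1 + G2) = m(G1) + m(G2).
Mean of G1 = (15 + (13))/2 = 28/2 = 14
Mean of G2 = (24 + (-4))/2 = 20/2 = 10
Mean of G1 + G2 = 14 + 10 = 24

24


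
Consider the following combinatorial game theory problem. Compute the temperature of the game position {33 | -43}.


The game is {33 | -43}, a switch {a | b} with numbers a > b.
Cooling {a | b} by t gives {a - t | b + t}, which stops being hot when a - t = b + t, i.e. at t = (a - b)/2. So the temperature of a switch is (a - b)/2.
Temperature = (Left option - Right option) / 2
= (33 - (-43)) / 2
= 76 / 2
= 38

38


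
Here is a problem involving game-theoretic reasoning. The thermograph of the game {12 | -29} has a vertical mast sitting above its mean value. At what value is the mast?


Game = {12 | -29}, a switch {a | b} with numbers a > b.
Its thermograph has left wall a - t and right wall b + t, which meet at t = (a - b)/2, where both equal (a + b)/2. So the mast (mean value) is at (a + b)/2.
Mean = (12 + (-29))/2 = -17/2 = -17/2

-17/2


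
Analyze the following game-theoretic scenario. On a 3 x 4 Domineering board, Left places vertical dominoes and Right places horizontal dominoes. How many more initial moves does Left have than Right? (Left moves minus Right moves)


Board is 3 x 4 (rows x cols).
Left (vertical) placements: (rows-1) * cols = 2 * 4 = 8
Right (horizontal) placements: rows * (cols-1) = 3 * 3 = 9
Advantage = Left - Right = 8 - 9 = -1

-1


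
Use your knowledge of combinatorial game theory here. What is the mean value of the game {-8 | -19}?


Game = {-8 | -19}, a switch {a | b} with numbers a > b.
Its thermograph has left wall a - t and right wall b + t, which meet at t = (a - b)/2, where both equal (a + b)/2. So the mast (mean value) is at (a + b)/2.
Mean = (-8 + (-19))/2 = -27/2 = -27/2

-27/2


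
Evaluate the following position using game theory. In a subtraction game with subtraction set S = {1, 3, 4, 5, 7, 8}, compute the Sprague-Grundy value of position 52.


The subtraction set is S = {1, 3, 4, 5, 7, 8}.
G(k) = mex{ G(k - s) : s in S, s <= k }. We compute iteratively: G(0) = 0.
G(1) = mex({0}) = 1
G(2) = mex({1}) = 0
G(3) = mex({0}) = 1
G(4) = mex({0, 1}) = 2
G(5) = mex({0, 1, 2}) = 3
G(6) = mex({0, 1, 3}) = 2
G(7) = mex({0, 1, 2}) = 3
G(8) = mex({0, 1, 2, 3}) = 4
G(9) = mex({0, 1, 2, 3, 4}) = 5
G(10) = mex({0, 1, 2, 3, 5}) = 4
G(11) = mex({1, 2, 3, 4}) = 0
G(12) = mex({0, 2, 3, 4, 5}) = 1
G(13) = mex({1, 2, 3, 4, 5}) = 0
G(14) = mex({0, 2, 3, 4, 5}) = 1
G(15) = mex({0, 1, 3, 4}) = 2
G(16) = mex({0, 1, 2, 4, 5}) = 3
G(17) = mex({0, 1, 3, 4, 5}) = 2
G(18) = mex({0, 1, 2, 4}) = 3
Observe that G(11)..G(18) = 0, 1, 0, 1, 2, 3, 2, 3 repeats G(0)..G(7) = 0, 1, 0, 1, 2, 3, 2, 3.
For k >= max(S) = 8, G(k) is determined by the previous 8 values G(k-8)..G(k-1); a window of 8 consecutive values has recurred shifted by 11, so by induction G(k + 11) = G(k) for all k >= 0: the sequence is periodic from the start with period 11.
One period: G(0..10) = 0, 1, 0, 1, 2, 3, 2, 3, 4, 5, 4.
52 mod 11 = 8, so G(52) = G(8) = 4.

4


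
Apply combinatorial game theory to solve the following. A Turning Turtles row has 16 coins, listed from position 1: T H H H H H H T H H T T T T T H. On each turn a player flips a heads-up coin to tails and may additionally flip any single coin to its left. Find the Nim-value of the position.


Coins: T H H H H H H T H H T T T T T H
Key fact: a single head at position k behaves exactly like a Nim heap of size k (turning it to T and optionally flipping a coin at j < k corresponds to moving the heap from k to j, or to 0), and heads combine as a disjunctive sum (two heads at the same place would cancel, matching j XOR j = 0). So the Nim-value is the XOR of the 1-indexed positions of the heads.
Face-up positions (1-indexed): [2, 3, 4, 5, 6, 7, 9, 10, 16]
XOR 0 with 2: 0 XOR 2 = 2
XOR 2 with 3: 2 XOR 3 = 1
XOR 1 with 4: 1 XOR 4 = 5
XOR 5 with 5: 5 XOR 5 = 0
XOR 0 with 6: 0 XOR 6 = 6
XOR 6 with 7: 6 XOR 7 = 1
XOR 1 with 9: 1 XOR 9 = 8
XOR 8 with 10: 8 XOR 10 = 2
XOR 2 with 16: 2 XOR 16 = 18
Nim-value = 18

18


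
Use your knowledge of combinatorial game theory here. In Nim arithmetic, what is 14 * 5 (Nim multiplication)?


Nim multiplication is bilinear over XOR: (u XOR v) * w = (u*w) XOR (v*w).
So we split each operand into its bit components and XOR the pairwise Nim products.
14 = 2 + 4 + 8 (as XOR of powers of 2).
5 = 1 + 4 (as XOR of powers of 2).
Using the standard Nim-product table on single bits:
  2*2 = 3,   2*4 = 8,   2*8 = 12,
  4*4 = 6,   4*8 = 11,  8*8 = 13,
and  1*x = x (identity), k*l = l*k (commutative).
Pairwise Nim products:
  2 * 1 = 2
  2 * 4 = 8
  4 * 1 = 4
  4 * 4 = 6
  8 * 1 = 8
  8 * 4 = 11
XOR them: 2 XOR 8 XOR 4 XOR 6 XOR 8 XOR 11 = 11.
Result: 14 * 5 = 11 (in Nim).

11


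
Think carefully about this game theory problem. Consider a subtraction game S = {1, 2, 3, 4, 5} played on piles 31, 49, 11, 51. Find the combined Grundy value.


Subtraction set: {1, 2, 3, 4, 5}
For this subtraction set, G(n) = n mod 6 (period = max + 1 = 6).
Pile 1 (size 31): G(31) = 31 mod 6 = 1
Pile 2 (size 49): G(49) = 49 mod 6 = 1
Pile 3 (size 11): G(11) = 11 mod 6 = 5
Pile 4 (size 51): G(51) = 51 mod 6 = 3
Total Grundy value = XOR of all: 1 XOR 1 XOR 5 XOR 3 = 6

6


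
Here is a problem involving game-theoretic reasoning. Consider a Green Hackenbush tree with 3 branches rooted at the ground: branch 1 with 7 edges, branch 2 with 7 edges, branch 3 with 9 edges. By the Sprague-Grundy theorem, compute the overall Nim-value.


The tree has 3 branches from the ground vertex.
In Green Hackenbush, the Nim-value of a simple path of length k is k.
Branch 1: length 7, Nim-value = 7
Branch 2: length 7, Nim-value = 7
Branch 3: length 9, Nim-value = 9
Total Nim-value = XOR of all branch values:
0 XOR 7 = 7
7 XOR 7 = 0
0 XOR 9 = 9
Nim-value of the tree = 9

9


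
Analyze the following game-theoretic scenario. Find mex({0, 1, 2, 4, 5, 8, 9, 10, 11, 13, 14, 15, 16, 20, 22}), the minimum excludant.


Set = {0, 1, 2, 4, 5, 8, 9, 10, 11, 13, 14, 15, 16, 20, 22}
0 is in the set.
1 is in the set.
2 is in the set.
3 is NOT in the set. This is the mex.
mex = 3

3


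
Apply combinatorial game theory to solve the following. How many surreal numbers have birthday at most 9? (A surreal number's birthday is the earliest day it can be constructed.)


Day 0: {|} = 0 is born. Count = 1.
Day n: the number of surreal numbers born by day n is 2^(n+1) - 1.
By day 0: 2^1 - 1 = 1
By day 1: 2^2 - 1 = 3
By day 2: 2^3 - 1 = 7
By day 3: 2^4 - 1 = 15
By day 4: 2^5 - 1 = 31
By day 5: 2^6 - 1 = 63
By day 6: 2^7 - 1 = 127
By day 7: 2^8 - 1 = 255
By day 8: 2^9 - 1 = 511
By day 9: 2^10 - 1 = 1023
By day 9: 1023 surreal numbers.

1023


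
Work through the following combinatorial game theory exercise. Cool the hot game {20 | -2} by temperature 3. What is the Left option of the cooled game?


Original game: {20 | -2} (a switch {a | b} with a > b).
Cooling by t (for t below the temperature (a - b)/2 = 11) taxes each move by t: {a | b} cooled by t is {a - t | b + t}.
Cooling amount: t = 3
Cooled Left option: 20 - 3 = 17
Cooled Right option: -2 + 3 = 1
Cooled game: {17 | 1}
Left option = 17

17


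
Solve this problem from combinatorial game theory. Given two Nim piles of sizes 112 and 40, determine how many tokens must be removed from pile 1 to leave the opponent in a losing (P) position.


Piles: 112 and 40
Current XOR: 112 XOR 40 = 88 (non-zero, so this is an N-position).
To make the XOR zero, we need to find a move that balances the piles.
For pile 1 (size 112): target = 112 XOR 88 = 40
We reduce pile 1 from 112 to 40.
Tokens removed: 112 - 40 = 72
Verification: 40 XOR 40 = 0

72


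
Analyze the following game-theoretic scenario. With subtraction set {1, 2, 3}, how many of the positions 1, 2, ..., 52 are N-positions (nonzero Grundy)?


Subtraction set S = {1, 2, 3}, so G(n) = n mod 4.
G(n) = 0 when n is a multiple of 4.
Multiples of 4 in [1, 52]: 13
N-positions (nonzero Grundy) = 52 - 13 = 39

39


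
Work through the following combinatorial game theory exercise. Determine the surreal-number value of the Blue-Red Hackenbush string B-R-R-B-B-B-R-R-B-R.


Edges (from ground): B-R-R-B-B-B-R-R-B-R
By Berlekamp's sign-expansion rule, a Blue-Red Hackenbush stalk has the value of the surreal number whose sign sequence is the edge sequence with B -> + and R -> -.
Sign sequence: +--+++--+-
Trace the sign expansion in the surreal number tree, starting from 0:
Edge 1: B (sign +) -> bounds (0, +inf), value = 1
Edge 2: R (sign -) -> bounds (0, 1), value = 1/2
Edge 3: R (sign -) -> bounds (0, 1/2), value = 1/4
Edge 4: B (sign +) -> bounds (1/4, 1/2), value = 3/8
Edge 5: B (sign +) -> bounds (3/8, 1/2), value = 7/16
Edge 6: B (sign +) -> bounds (7/16, 1/2), value = 15/32
Edge 7: R (sign -) -> bounds (7/16, 15/32), value = 29/64
Edge 8: R (sign -) -> bounds (7/16, 29/64), value = 57/128
Edge 9: B (sign +) -> bounds (57/128, 29/64), value = 115/256
Edge 10: R (sign -) -> bounds (57/128, 115/256), value = 229/512
Game value = 229/512

229/512


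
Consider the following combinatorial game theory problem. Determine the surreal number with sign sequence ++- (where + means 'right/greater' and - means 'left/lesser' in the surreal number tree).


Sign expansion: ++-
Rule: track bounds (lo, hi), initially (-inf, +inf). On '+', the current value becomes lo and we move to the simplest number in (value, hi): value + 1 if hi = +inf, otherwise the midpoint (value + hi)/2. On '-', the current value becomes hi and we move to value - 1 if lo = -inf, otherwise the midpoint (lo + value)/2.
Start at 0.
Step 1: sign = +, move right. Bounds: (0, +inf). Value = 1
Step 2: sign = +, move right. Bounds: (1, +inf). Value = 2
Step 3: sign = -, move left. Bounds: (1, 2). Value = 3/2
The surreal number with sign expansion ++- is 3/2.

3/2


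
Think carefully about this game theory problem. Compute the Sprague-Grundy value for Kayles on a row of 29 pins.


Kayles: a move removes 1 or 2 adjacent pins from a contiguous row.
Removing pins from a row of k leaves two independent rows (a, b) with a + b = k - 1 (one pin) or a + b = k - 2 (two pins); an end removal gives a = 0.
By Sprague-Grundy, G(k) = mex{ G(a) XOR G(b) } over all these splits. G(0) = 0.
G(1): splits (0,0):0^0=0 -> mex({0}) = 1
G(2): splits (0,1):0^1=1 (0,0):0^0=0 -> mex({0, 1}) = 2
G(3): splits (0,2):0^2=2 (1,1):1^1=0 (0,1):0^1=1 -> mex({0, 1, 2}) = 3
G(4): splits (0,3):0^3=3 (1,2):1^2=3 (0,2):0^2=2 (1,1):1^1=0 -> mex({0, 2, 3}) = 1
G(5): splits (0,4):0^1=1 (1,3):1^3=2 (2,2):2^2=0 (0,3):0^3=3 (1,2):1^2=3 -> mex({0, 1, 2, 3}) = 4
G(6) = mex({0, 1, 2, 4}) = 3
G(7) = mex({0, 1, 3, 4, 5}) = 2
G(8) = mex({0, 2, 3, 5, 6}) = 1
G(9) = mex({0, 1, 2, 3, 6, 7}) = 4
G(10) = mex({0, 1, 3, 4, 5, 7}) = 2
G(11) = mex({0, 1, 2, 3, 4, 5}) = 6
G(12) = mex({0, 1, 2, 3, 5, 6, 7}) = 4
G(13) = mex({0, 2, 3, 4, 6, 7}) = 1
G(14) = mex({0, 1, 4, 5, 6, 7}) = 2
G(15) = mex({0, 1, 2, 3, 4, 5, 6}) = 7
G(16) = mex({0, 2, 3, 5, 6, 7}) = 1
G(17) = mex({0, 1, 2, 3, 5, 6, 7}) = 4
G(18) = mex({0, 1, 2, 4, 5, 6}) = 3
G(19) = mex({0, 1, 3, 4, 5, 7}) = 2
G(20) = mex({0, 2, 3, 4, 5, 6, 7}) = 1
G(21) = mex({0, 1, 2, 3, 5, 6, 7}) = 4
G(22) = mex({0, 1, 2, 3, 4, 5, 7}) = 6
G(23) = mex({0, 1, 2, 3, 4, 5, 6}) = 7
G(24) = mex({0, 1, 2, 3, 5, 6, 7}) = 4
G(25) = mex({0, 2, 3, 4, 6, 7}) = 1
G(26) = mex({0, 1, 3, 4, 5, 6, 7}) = 2
G(27) = mex({0, 1, 2, 3, 4, 5, 6, 7}) = 8
G(28) = mex({0, 1, 2, 3, 4, 6, 7, 8}) = 5
G(29) = mex({0, 1, 2, 3, 5, 6, 7, 8, 9}) = 4
Therefore G(29) = 4.

4


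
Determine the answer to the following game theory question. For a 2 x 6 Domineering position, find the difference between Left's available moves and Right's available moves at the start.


Board is 2 x 6 (rows x cols).
Left (vertical) placements: (rows-1) * cols = 1 * 6 = 6
Right (horizontal) placements: rows * (cols-1) = 2 * 5 = 10
Advantage = Left - Right = 6 - 10 = -4

-4


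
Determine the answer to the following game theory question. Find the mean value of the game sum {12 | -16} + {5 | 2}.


G1 = {12 | -16}, G2 = {5 | 2}
Each is a switch {a | b} with numbers a > b; its mean value is (a + b)/2, and mean value is additive over game sums: m(G1 + G2) = m(G1) + m(G2).
Mean of G1 = (12 + (-16))/2 = -4/2 = -2
Mean of G2 = (5 + (2))/2 = 7/2 = 7/2
Mean of G1 + G2 = -2 + 7/2 = 3/2

3/2


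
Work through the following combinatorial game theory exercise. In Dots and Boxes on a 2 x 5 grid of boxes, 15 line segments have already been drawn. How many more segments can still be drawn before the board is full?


Grid: 2 x 5 boxes, i.e. 3 rows and 6 columns of dots.
Horizontal edges: (rows + 1) * cols = 3 * 5 = 15
Vertical edges: rows * (cols + 1) = 2 * 6 = 12
Total edges: 15 + 12 = 27
Edges drawn: 15
Remaining: 27 - 15 = 12

12


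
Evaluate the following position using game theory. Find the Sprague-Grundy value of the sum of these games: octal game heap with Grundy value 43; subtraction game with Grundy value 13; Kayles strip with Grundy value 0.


By the Sprague-Grundy theorem, the Grundy value of a sum of games is the XOR of individual Grundy values.
octal game heap: Grundy value = 43. Running XOR: 0 XOR 43 = 43
subtraction game: Grundy value = 13. Running XOR: 43 XOR 13 = 38
Kayles strip: Grundy value = 0. Running XOR: 38 XOR 0 = 38
The combined Grundy value is 38.

38


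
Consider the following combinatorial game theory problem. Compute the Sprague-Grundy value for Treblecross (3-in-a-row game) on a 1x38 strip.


Treblecross: place X on empty cells; 3-in-a-row wins.
Playing within two cells of an existing X lets the opponent win at once, so sensible play treats the cells i-2..i+2 around each X as dead. The player left with no safe cell loses, so this is a normal-play take-away game on strips of safe cells.
Placing X at cell i (0-indexed) of a strip of k safe cells leaves independent strips of sizes max(0, i-2) and max(0, k-i-3). Hence G(k) = mex{ G(max(0,i-2)) XOR G(max(0,k-i-3)) : 0 <= i < k }, with G(0) = 0.
G(1): splits (0,0):0^0=0 -> mex({0}) = 1
G(2): splits (0,0):0^0=0 -> mex({0}) = 1
G(3): splits (0,0):0^0=0 -> mex({0}) = 1
G(4): splits (0,1):0^1=1 (0,0):0^0=0 -> mex({0, 1}) = 2
G(5): splits (0,2):0^1=1 (0,1):0^1=1 (0,0):0^0=0 -> mex({0, 1}) = 2
G(6) = mex({1}) = 0
G(7) = mex({0, 1, 2}) = 3
G(8) = mex({0, 1, 2}) = 3
G(9) = mex({0, 2}) = 1
G(10) = mex({0, 2, 3}) = 1
G(11) = mex({0, 3}) = 1
G(12) = mex({1, 3}) = 0
G(13) = mex({0, 1, 2, 3}) = 4
G(14) = mex({0, 1, 2}) = 3
G(15) = mex({0, 1, 2}) = 3
G(16) = mex({0, 1, 2, 4}) = 3
G(17) = mex({0, 1, 3, 4}) = 2
G(18) = mex({0, 1, 3, 4}) = 2
G(19) = mex({0, 1, 3, 5}) = 2
G(20) = mex({0, 1, 2, 3, 5}) = 4
G(21) = mex({0, 1, 2, 3, 5}) = 4
G(22) = mex({1, 2, 6}) = 0
G(23) = mex({0, 1, 2, 3, 4, 6}) = 5
G(24) = mex({0, 1, 2, 3, 4}) = 5
G(25) = mex({0, 1, 3, 4, 7}) = 2
G(26) = mex({0, 1, 3, 4, 5, 7}) = 2
G(27) = mex({0, 1, 3, 5}) = 2
G(28) = mex({0, 1, 2, 5}) = 3
G(29) = mex({0, 1, 2, 4, 5, 6}) = 3
G(30) = mex({1, 2, 4, 6}) = 0
G(31) = mex({0, 1, 2, 3, 4, 6}) = 5
G(32) = mex({1, 2, 3, 4, 7}) = 0
G(33) = mex({0, 3, 7}) = 1
G(34) = mex({0, 2, 3, 5, 7}) = 1
G(35) = mex({0, 2, 3, 5, 6}) = 1
G(36) = mex({0, 1, 2, 5, 6}) = 3
G(37) = mex({0, 1, 2, 4, 5, 6}) = 3
G(38) = mex({0, 1, 2, 4}) = 3
Therefore G(38) = 3.

3


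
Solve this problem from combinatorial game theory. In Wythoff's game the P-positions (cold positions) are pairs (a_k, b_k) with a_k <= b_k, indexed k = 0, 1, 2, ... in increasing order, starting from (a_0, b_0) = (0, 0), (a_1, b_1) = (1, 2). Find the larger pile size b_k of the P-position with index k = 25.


By Wythoff's theorem, a_k = floor(k * phi) and b_k = floor(k * phi^2) = a_k + k, where phi = (1 + sqrt(5))/2 is the golden ratio.
phi = (1 + sqrt(5))/2 = 1.618034
phi^2 = phi + 1 = 2.618034
k = 25
k * phi^2 = 25 * 2.618034 = 65.450850
b_25 = floor(k * phi^2) = 65 (check: a_25 + k = 40 + 25 = 65)

65


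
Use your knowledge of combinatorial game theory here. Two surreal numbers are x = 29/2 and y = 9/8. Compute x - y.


x = 29/2, y = 9/8
Converting to common denominator: 8
x = 116/8, y = 9/8
x - y = 29/2 - 9/8 = 107/8

107/8


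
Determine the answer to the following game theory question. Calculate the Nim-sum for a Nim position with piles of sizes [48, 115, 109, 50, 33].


We need the XOR (exclusive or) of all pile sizes.
After XOR-ing pile 1 (size 48): 0 XOR 48 = 48
After XOR-ing pile 2 (size 115): 48 XOR 115 = 67
After XOR-ing pile 3 (size 109): 67 XOR 109 = 46
After XOR-ing pile 4 (size 50): 46 XOR 50 = 28
After XOR-ing pile 5 (size 33): 28 XOR 33 = 61
The Nim-value of this position is 61.

61


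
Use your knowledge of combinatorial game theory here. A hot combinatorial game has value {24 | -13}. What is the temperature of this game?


The game is {24 | -13}, a switch {a | b} with numbers a > b.
Cooling {a | b} by t gives {a - t | b + t}, which stops being hot when a - t = b + t, i.e. at t = (a - b)/2. So the temperature of a switch is (a - b)/2.
Temperature = (Left option - Right option) / 2
= (24 - (-13)) / 2
= 37 / 2
= 37/2

37/2


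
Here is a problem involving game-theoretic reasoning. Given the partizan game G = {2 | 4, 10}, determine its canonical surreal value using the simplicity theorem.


Left options: {2}, max = 2
Right options: {4, 10}, min = 4
All options are numbers and max(Left) < min(Right), so by the simplicity theorem the value is the simplest (earliest-born) number strictly between 2 and 4.
The only integer strictly between 2 and 4 is 3.
No non-integer in the interval can be simpler: if x is a non-integer in the interval, then floor(x) or ceil(x) also lies in the interval (the interval contains an integer), and both are proper prefixes of x's sign expansion, i.e. born earlier. So the game value is 3.
Game value = 3

3


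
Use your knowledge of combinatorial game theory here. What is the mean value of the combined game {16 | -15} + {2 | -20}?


G1 = {16 | -15}, G2 = {2 | -20}
Each is a switch {a | b} with numbers a > b; its mean value is (a + b)/2, and mean value is additive over game sums: m(G1 + G2) = m(G1) + m(G2).
Mean of G1 = (16 + (-15))/2 = 1/2 = 1/2
Mean of G2 = (2 + (-20))/2 = -18/2 = -9
Mean of G1 + G2 = 1/2 + -9 = -17/2

-17/2


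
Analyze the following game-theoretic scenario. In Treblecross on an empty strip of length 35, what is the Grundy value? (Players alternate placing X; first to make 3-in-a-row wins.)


Treblecross: place X on empty cells; 3-in-a-row wins.
Playing within two cells of an existing X lets the opponent win at once, so sensible play treats the cells i-2..i+2 around each X as dead. The player left with no safe cell loses, so this is a normal-play take-away game on strips of safe cells.
Placing X at cell i (0-indexed) of a strip of k safe cells leaves independent strips of sizes max(0, i-2) and max(0, k-i-3). Hence G(k) = mex{ G(max(0,i-2)) XOR G(max(0,k-i-3)) : 0 <= i < k }, with G(0) = 0.
G(1): splits (0,0):0^0=0 -> mex({0}) = 1
G(2): splits (0,0):0^0=0 -> mex({0}) = 1
G(3): splits (0,0):0^0=0 -> mex({0}) = 1
G(4): splits (0,1):0^1=1 (0,0):0^0=0 -> mex({0, 1}) = 2
G(5): splits (0,2):0^1=1 (0,1):0^1=1 (0,0):0^0=0 -> mex({0, 1}) = 2
G(6) = mex({1}) = 0
G(7) = mex({0, 1, 2}) = 3
G(8) = mex({0, 1, 2}) = 3
G(9) = mex({0, 2}) = 1
G(10) = mex({0, 2, 3}) = 1
G(11) = mex({0, 3}) = 1
G(12) = mex({1, 3}) = 0
G(13) = mex({0, 1, 2, 3}) = 4
G(14) = mex({0, 1, 2}) = 3
G(15) = mex({0, 1, 2}) = 3
G(16) = mex({0, 1, 2, 4}) = 3
G(17) = mex({0, 1, 3, 4}) = 2
G(18) = mex({0, 1, 3, 4}) = 2
G(19) = mex({0, 1, 3, 5}) = 2
G(20) = mex({0, 1, 2, 3, 5}) = 4
G(21) = mex({0, 1, 2, 3, 5}) = 4
G(22) = mex({1, 2, 6}) = 0
G(23) = mex({0, 1, 2, 3, 4, 6}) = 5
G(24) = mex({0, 1, 2, 3, 4}) = 5
G(25) = mex({0, 1, 3, 4, 7}) = 2
G(26) = mex({0, 1, 3, 4, 5, 7}) = 2
G(27) = mex({0, 1, 3, 5}) = 2
G(28) = mex({0, 1, 2, 5}) = 3
G(29) = mex({0, 1, 2, 4, 5, 6}) = 3
G(30) = mex({1, 2, 4, 6}) = 0
G(31) = mex({0, 1, 2, 3, 4, 6}) = 5
G(32) = mex({1, 2, 3, 4, 7}) = 0
G(33) = mex({0, 3, 7}) = 1
G(34) = mex({0, 2, 3, 5, 7}) = 1
G(35) = mex({0, 2, 3, 5, 6}) = 1
Therefore G(35) = 1.

1


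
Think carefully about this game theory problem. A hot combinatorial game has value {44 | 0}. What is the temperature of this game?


The game is {44 | 0}, a switch {a | b} with numbers a > b.
Cooling {a | b} by t gives {a - t | b + t}, which stops being hot when a - t = b + t, i.e. at t = (a - b)/2. So the temperature of a switch is (a - b)/2.
Temperature = (Left option - Right option) / 2
= (44 - (0)) / 2
= 44 / 2
= 22

22


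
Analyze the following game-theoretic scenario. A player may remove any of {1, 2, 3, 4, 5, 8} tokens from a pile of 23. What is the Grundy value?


The subtraction set is S = {1, 2, 3, 4, 5, 8}.
G(k) = mex{ G(k - s) : s in S, s <= k }. We compute iteratively: G(0) = 0.
G(1) = mex({0}) = 1
G(2) = mex({0, 1}) = 2
G(3) = mex({0, 1, 2}) = 3
G(4) = mex({0, 1, 2, 3}) = 4
G(5) = mex({0, 1, 2, 3, 4}) = 5
G(6) = mex({1, 2, 3, 4, 5}) = 0
G(7) = mex({0, 2, 3, 4, 5}) = 1
G(8) = mex({0, 1, 3, 4, 5}) = 2
G(9) = mex({0, 1, 2, 4, 5}) = 3
G(10) = mex({0, 1, 2, 3, 5}) = 4
G(11) = mex({0, 1, 2, 3, 4}) = 5
G(12) = mex({1, 2, 3, 4, 5}) = 0
G(13) = mex({0, 2, 3, 4, 5}) = 1
Observe that G(6)..G(13) = 0, 1, 2, 3, 4, 5, 0, 1 repeats G(0)..G(7) = 0, 1, 2, 3, 4, 5, 0, 1.
For k >= max(S) = 8, G(k) is determined by the previous 8 values G(k-8)..G(k-1); a window of 8 consecutive values has recurred shifted by 6, so by induction G(k + 6) = G(k) for all k >= 0: the sequence is periodic from the start with period 6.
One period: G(0..5) = 0, 1, 2, 3, 4, 5.
23 mod 6 = 5, so G(23) = G(5) = 5.

5


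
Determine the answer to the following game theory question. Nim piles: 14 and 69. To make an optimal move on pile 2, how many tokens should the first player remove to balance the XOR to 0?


Piles: 14 and 69
Current XOR: 14 XOR 69 = 75 (non-zero, so this is an N-position).
To make the XOR zero, we need to find a move that balances the piles.
For pile 2 (size 69): target = 69 XOR 75 = 14
We reduce pile 2 from 69 to 14.
Tokens removed: 69 - 14 = 55
Verification: 14 XOR 14 = 0

55


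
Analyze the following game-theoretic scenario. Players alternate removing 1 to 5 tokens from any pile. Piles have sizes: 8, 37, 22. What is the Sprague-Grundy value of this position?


Subtraction set: {1, 2, 3, 4, 5}
For this subtraction set, G(n) = n mod 6 (period = max + 1 = 6).
Pile 1 (size 8): G(8) = 8 mod 6 = 2
Pile 2 (size 37): G(37) = 37 mod 6 = 1
Pile 3 (size 22): G(22) = 22 mod 6 = 4
Total Grundy value = XOR of all: 2 XOR 1 XOR 4 = 7

7


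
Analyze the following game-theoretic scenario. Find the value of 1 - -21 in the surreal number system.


x = 1, y = -21
x - y = 1 - -21 = 22

22


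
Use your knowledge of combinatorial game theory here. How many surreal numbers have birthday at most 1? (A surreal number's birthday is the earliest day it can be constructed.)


Day 0: {|} = 0 is born. Count = 1.
Day n: the number of surreal numbers born by day n is 2^(n+1) - 1.
By day 0: 2^1 - 1 = 1
By day 1: 2^2 - 1 = 3
By day 1: 3 surreal numbers.

3


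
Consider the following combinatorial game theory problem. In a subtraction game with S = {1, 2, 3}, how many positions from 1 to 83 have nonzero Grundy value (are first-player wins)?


Subtraction set S = {1, 2, 3}, so G(n) = n mod 4.
G(n) = 0 when n is a multiple of 4.
Multiples of 4 in [1, 83]: 20
N-positions (nonzero Grundy) = 83 - 20 = 63

63


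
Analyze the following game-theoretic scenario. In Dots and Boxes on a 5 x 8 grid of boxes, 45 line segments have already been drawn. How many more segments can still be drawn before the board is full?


Grid: 5 x 8 boxes, i.e. 6 rows and 9 columns of dots.
Horizontal edges: (rows + 1) * cols = 6 * 8 = 48
Vertical edges: rows * (cols + 1) = 5 * 9 = 45
Total edges: 48 + 45 = 93
Edges drawn: 45
Remaining: 93 - 45 = 48

48


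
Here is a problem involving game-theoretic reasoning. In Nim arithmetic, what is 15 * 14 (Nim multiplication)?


Nim multiplication is bilinear over XOR: (u XOR v) * w = (u*w) XOR (v*w).
So we split each operand into its bit components and XOR the pairwise Nim products.
15 = 1 + 2 + 4 + 8 (as XOR of powers of 2).
14 = 2 + 4 + 8 (as XOR of powers of 2).
Using the standard Nim-product table on single bits:
  2*2 = 3,   2*4 = 8,   2*8 = 12,
  4*4 = 6,   4*8 = 11,  8*8 = 13,
and  1*x = x (identity), k*l = l*k (commutative).
Pairwise Nim products:
  1 * 2 = 2
  1 * 4 = 4
  1 * 8 = 8
  2 * 2 = 3
  2 * 4 = 8
  2 * 8 = 12
  4 * 2 = 8
  4 * 4 = 6
  4 * 8 = 11
  8 * 2 = 12
  8 * 4 = 11
  8 * 8 = 13
XOR them: 2 XOR 4 XOR 8 XOR 3 XOR 8 XOR 12 XOR 8 XOR 6 XOR 11 XOR 12 XOR 11 XOR 13 = 6.
Result: 15 * 14 = 6 (in Nim).

6


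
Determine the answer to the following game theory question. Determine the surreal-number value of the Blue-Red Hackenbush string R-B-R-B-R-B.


Edges (from ground): R-B-R-B-R-B
By Berlekamp's sign-expansion rule, a Blue-Red Hackenbush stalk has the value of the surreal number whose sign sequence is the edge sequence with B -> + and R -> -.
Sign sequence: -+-+-+
Trace the sign expansion in the surreal number tree, starting from 0:
Edge 1: R (sign -) -> bounds (-inf, 0), value = -1
Edge 2: B (sign +) -> bounds (-1, 0), value = -1/2
Edge 3: R (sign -) -> bounds (-1, -1/2), value = -3/4
Edge 4: B (sign +) -> bounds (-3/4, -1/2), value = -5/8
Edge 5: R (sign -) -> bounds (-3/4, -5/8), value = -11/16
Edge 6: B (sign +) -> bounds (-11/16, -5/8), value = -21/32
Game value = -21/32

-21/32


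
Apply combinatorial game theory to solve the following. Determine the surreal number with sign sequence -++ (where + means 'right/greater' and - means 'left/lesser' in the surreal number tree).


Sign expansion: -++
Rule: track bounds (lo, hi), initially (-inf, +inf). On '+', the current value becomes lo and we move to the simplest number in (value, hi): value + 1 if hi = +inf, otherwise the midpoint (value + hi)/2. On '-', the current value becomes hi and we move to value - 1 if lo = -inf, otherwise the midpoint (lo + value)/2.
Start at 0.
Step 1: sign = -, move left. Bounds: (-inf, 0). Value = -1
Step 2: sign = +, move right. Bounds: (-1, 0). Value = -1/2
Step 3: sign = +, move right. Bounds: (-1/2, 0). Value = -1/4
The surreal number with sign expansion -++ is -1/4.

-1/4


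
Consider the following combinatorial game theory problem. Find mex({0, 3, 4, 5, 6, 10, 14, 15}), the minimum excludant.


Set = {0, 3, 4, 5, 6, 10, 14, 15}
0 is in the set.
1 is NOT in the set. This is the mex.
mex = 1

1


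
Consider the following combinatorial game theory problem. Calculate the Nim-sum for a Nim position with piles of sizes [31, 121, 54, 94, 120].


We need the XOR (exclusive or) of all pile sizes.
After XOR-ing pile 1 (size 31): 0 XOR 31 = 31
After XOR-ing pile 2 (size 121): 31 XOR 121 = 102
After XOR-ing pile 3 (size 54): 102 XOR 54 = 80
After XOR-ing pile 4 (size 94): 80 XOR 94 = 14
After XOR-ing pile 5 (size 120): 14 XOR 120 = 118
The Nim-value of this position is 118.

118


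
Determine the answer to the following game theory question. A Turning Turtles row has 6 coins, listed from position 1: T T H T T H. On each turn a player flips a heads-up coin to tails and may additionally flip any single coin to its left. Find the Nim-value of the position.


Coins: T T H T T H
Key fact: a single head at position k behaves exactly like a Nim heap of size k (turning it to T and optionally flipping a coin at j < k corresponds to moving the heap from k to j, or to 0), and heads combine as a disjunctive sum (two heads at the same place would cancel, matching j XOR j = 0). So the Nim-value is the XOR of the 1-indexed positions of the heads.
Face-up positions (1-indexed): [3, 6]
XOR 0 with 3: 0 XOR 3 = 3
XOR 3 with 6: 3 XOR 6 = 5
Nim-value = 5

5


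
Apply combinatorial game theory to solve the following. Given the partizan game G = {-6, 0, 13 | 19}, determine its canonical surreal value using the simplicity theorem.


Left options: {-6, 0, 13}, max = 13
Right options: {19}, min = 19
All options are numbers and max(Left) < min(Right), so by the simplicity theorem the value is the simplest (earliest-born) number strictly between 13 and 19.
Integers 14 through 18 all lie strictly between 13 and 19.
Among integers, the simplest (lowest birthday = smallest |n|; 0 is born on day 0, +-n on day n) is 14.
No non-integer in the interval can be simpler: if x is a non-integer in the interval, then floor(x) or ceil(x) also lies in the interval (the interval contains an integer), and both are proper prefixes of x's sign expansion, i.e. born earlier. So the game value is 14.
Game value = 14

14


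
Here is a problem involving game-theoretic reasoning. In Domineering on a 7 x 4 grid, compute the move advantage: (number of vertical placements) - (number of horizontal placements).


Board is 7 x 4 (rows x cols).
Left (vertical) placements: (rows-1) * cols = 6 * 4 = 24
Right (horizontal) placements: rows * (cols-1) = 7 * 3 = 21
Advantage = Left - Right = 24 - 21 = 3

3


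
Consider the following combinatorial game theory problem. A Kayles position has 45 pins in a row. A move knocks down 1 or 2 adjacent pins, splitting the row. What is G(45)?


Kayles: a move removes 1 or 2 adjacent pins from a contiguous row.
Removing pins from a row of k leaves two independent rows (a, b) with a + b = k - 1 (one pin) or a + b = k - 2 (two pins); an end removal gives a = 0.
By Sprague-Grundy, G(k) = mex{ G(a) XOR G(b) } over all these splits. G(0) = 0.
G(1): splits (0,0):0^0=0 -> mex({0}) = 1
G(2): splits (0,1):0^1=1 (0,0):0^0=0 -> mex({0, 1}) = 2
G(3): splits (0,2):0^2=2 (1,1):1^1=0 (0,1):0^1=1 -> mex({0, 1, 2}) = 3
G(4): splits (0,3):0^3=3 (1,2):1^2=3 (0,2):0^2=2 (1,1):1^1=0 -> mex({0, 2, 3}) = 1
G(5): splits (0,4):0^1=1 (1,3):1^3=2 (2,2):2^2=0 (0,3):0^3=3 (1,2):1^2=3 -> mex({0, 1, 2, 3}) = 4
G(6) = mex({0, 1, 2, 4}) = 3
G(7) = mex({0, 1, 3, 4, 5}) = 2
G(8) = mex({0, 2, 3, 5, 6}) = 1
G(9) = mex({0, 1, 2, 3, 6, 7}) = 4
G(10) = mex({0, 1, 3, 4, 5, 7}) = 2
G(11) = mex({0, 1, 2, 3, 4, 5}) = 6
G(12) = mex({0, 1, 2, 3, 5, 6, 7}) = 4
G(13) = mex({0, 2, 3, 4, 6, 7}) = 1
G(14) = mex({0, 1, 4, 5, 6, 7}) = 2
G(15) = mex({0, 1, 2, 3, 4, 5, 6}) = 7
G(16) = mex({0, 2, 3, 5, 6, 7}) = 1
G(17) = mex({0, 1, 2, 3, 5, 6, 7}) = 4
G(18) = mex({0, 1, 2, 4, 5, 6}) = 3
G(19) = mex({0, 1, 3, 4, 5, 7}) = 2
G(20) = mex({0, 2, 3, 4, 5, 6, 7}) = 1
G(21) = mex({0, 1, 2, 3, 5, 6, 7}) = 4
G(22) = mex({0, 1, 2, 3, 4, 5, 7}) = 6
G(23) = mex({0, 1, 2, 3, 4, 5, 6}) = 7
G(24) = mex({0, 1, 2, 3, 5, 6, 7}) = 4
G(25) = mex({0, 2, 3, 4, 6, 7}) = 1
G(26) = mex({0, 1, 3, 4, 5, 6, 7}) = 2
G(27) = mex({0, 1, 2, 3, 4, 5, 6, 7}) = 8
G(28) = mex({0, 1, 2, 3, 4, 6, 7, 8}) = 5
G(29) = mex({0, 1, 2, 3, 5, 6, 7, 8, 9}) = 4
G(30) = mex({0, 1, 2, 3, 4, 5, 6, 9, 10}) = 7
G(31) = mex({0, 1, 3, 4, 5, 7, 10, 11}) = 2
G(32) = mex({0, 2, 3, 4, 5, 6, 7, 9, 11}) = 1
G(33) = mex({0, 1, 2, 3, 4, 5, 6, 7, 9, 12}) = 8
G(34) = mex({0, 1, 2, 3, 4, 5, 7, 8, 11, 12}) = 6
G(35) = mex({0, 1, 2, 3, 4, 5, 6, 8, 9, 10, 11}) = 7
G(36) = mex({0, 1, 2, 3, 5, 6, 7, 9, 10}) = 4
G(37) = mex({0, 2, 3, 4, 6, 7, 9, 10, 11, 12}) = 1
G(38) = mex({0, 1, 3, 4, 5, 6, 7, 9, 10, 11, 12}) = 2
G(39) = mex({0, 1, 2, 4, 5, 6, 7, 9, 10, 12, 14}) = 3
G(40) = mex({0, 2, 3, 4, 6, 7, 11, 12, 14}) = 1
G(41) = mex({0, 1, 2, 3, 5, 6, 7, 9, 10, 11, 12}) = 4
G(42) = mex({0, 1, 2, 3, 4, 5, 6, 9, 10}) = 7
G(43) = mex({0, 1, 3, 4, 5, 7, 9, 10, 12, 15}) = 2
G(44) = mex({0, 2, 3, 4, 5, 6, 7, 9, 10, 12, 15}) = 1
G(45) = mex({0, 1, 2, 3, 4, 5, 6, 7, 9, 10, 12, 14}) = 8
Therefore G(45) = 8.

8


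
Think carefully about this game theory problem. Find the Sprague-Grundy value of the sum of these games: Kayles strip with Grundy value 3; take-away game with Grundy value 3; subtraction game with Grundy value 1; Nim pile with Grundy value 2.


By the Sprague-Grundy theorem, the Grundy value of a sum of games is the XOR of individual Grundy values.
Kayles strip: Grundy value = 3. Running XOR: 0 XOR 3 = 3
take-away game: Grundy value = 3. Running XOR: 3 XOR 3 = 0
subtraction game: Grundy value = 1. Running XOR: 0 XOR 1 = 1
Nim pile: Grundy value = 2. Running XOR: 1 XOR 2 = 3
The combined Grundy value is 3.

3


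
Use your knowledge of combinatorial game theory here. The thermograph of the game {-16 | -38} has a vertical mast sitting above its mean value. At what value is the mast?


Game = {-16 | -38}, a switch {a | b} with numbers a > b.
Its thermograph has left wall a - t and right wall b + t, which meet at t = (a - b)/2, where both equal (a + b)/2. So the mast (mean value) is at (a + b)/2.
Mean = (-16 + (-38))/2 = -54/2 = -27

-27


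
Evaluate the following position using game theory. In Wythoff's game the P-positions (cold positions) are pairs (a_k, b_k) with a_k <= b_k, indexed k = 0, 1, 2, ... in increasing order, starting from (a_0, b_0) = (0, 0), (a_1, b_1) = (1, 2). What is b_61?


By Wythoff's theorem, a_k = floor(k * phi) and b_k = floor(k * phi^2) = a_k + k, where phi = (1 + sqrt(5))/2 is the golden ratio.
phi = (1 + sqrt(5))/2 = 1.618034
phi^2 = phi + 1 = 2.618034
k = 61
k * phi^2 = 61 * 2.618034 = 159.700073
b_61 = floor(k * phi^2) = 159 (check: a_61 + k = 98 + 61 = 159)

159


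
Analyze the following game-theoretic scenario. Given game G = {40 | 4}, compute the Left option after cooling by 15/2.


Original game: {40 | 4} (a switch {a | b} with a > b).
Cooling by t (for t below the temperature (a - b)/2 = 18) taxes each move by t: {a | b} cooled by t is {a - t | b + t}.
Cooling amount: t = 15/2
Cooled Left option: 40 - 15/2 = 65/2
Cooled Right option: 4 + 15/2 = 23/2
Cooled game: {65/2 | 23/2}
Left option = 65/2

65/2


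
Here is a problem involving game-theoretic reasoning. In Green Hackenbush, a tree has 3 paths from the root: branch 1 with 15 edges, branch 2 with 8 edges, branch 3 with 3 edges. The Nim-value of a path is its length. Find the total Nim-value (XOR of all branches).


The tree has 3 branches from the ground vertex.
In Green Hackenbush, the Nim-value of a simple path of length k is k.
Branch 1: length 15, Nim-value = 15
Branch 2: length 8, Nim-value = 8
Branch 3: length 3, Nim-value = 3
Total Nim-value = XOR of all branch values:
0 XOR 15 = 15
15 XOR 8 = 7
7 XOR 3 = 4
Nim-value of the tree = 4

4


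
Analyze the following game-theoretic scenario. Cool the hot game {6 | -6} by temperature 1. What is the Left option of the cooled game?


Original game: {6 | -6} (a switch {a | b} with a > b).
Cooling by t (for t below the temperature (a - b)/2 = 6) taxes each move by t: {a | b} cooled by t is {a - t | b + t}.
Cooling amount: t = 1
Cooled Left option: 6 - 1 = 5
Cooled Right option: -6 + 1 = -5
Cooled game: {5 | -5}
Left option = 5

5


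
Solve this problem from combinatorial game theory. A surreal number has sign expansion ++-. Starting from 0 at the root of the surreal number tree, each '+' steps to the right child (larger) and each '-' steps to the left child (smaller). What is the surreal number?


Sign expansion: ++-
Rule: track bounds (lo, hi), initially (-inf, +inf). On '+', the current value becomes lo and we move to the simplest number in (value, hi): value + 1 if hi = +inf, otherwise the midpoint (value + hi)/2. On '-', the current value becomes hi and we move to value - 1 if lo = -inf, otherwise the midpoint (lo + value)/2.
Start at 0.
Step 1: sign = +, move right. Bounds: (0, +inf). Value = 1
Step 2: sign = +, move right. Bounds: (1, +inf). Value = 2
Step 3: sign = -, move left. Bounds: (1, 2). Value = 3/2
The surreal number with sign expansion ++- is 3/2.

3/2


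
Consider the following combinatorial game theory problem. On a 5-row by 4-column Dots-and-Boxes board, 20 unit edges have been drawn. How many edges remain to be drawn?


Grid: 5 x 4 boxes, i.e. 6 rows and 5 columns of dots.
Horizontal edges: (rows + 1) * cols = 6 * 4 = 24
Vertical edges: rows * (cols + 1) = 5 * 5 = 25
Total edges: 24 + 25 = 49
Edges drawn: 20
Remaining: 49 - 20 = 29

29


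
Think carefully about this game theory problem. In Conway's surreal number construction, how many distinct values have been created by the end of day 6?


Day 0: {|} = 0 is born. Count = 1.
Day n: the number of surreal numbers born by day n is 2^(n+1) - 1.
By day 0: 2^1 - 1 = 1
By day 1: 2^2 - 1 = 3
By day 2: 2^3 - 1 = 7
By day 3: 2^4 - 1 = 15
By day 4: 2^5 - 1 = 31
By day 5: 2^6 - 1 = 63
By day 6: 2^7 - 1 = 127
By day 6: 127 surreal numbers.

127


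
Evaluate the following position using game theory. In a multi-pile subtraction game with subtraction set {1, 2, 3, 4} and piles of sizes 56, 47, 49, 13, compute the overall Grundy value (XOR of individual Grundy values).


Subtraction set: {1, 2, 3, 4}
For this subtraction set, G(n) = n mod 5 (period = max + 1 = 5).
Pile 1 (size 56): G(56) = 56 mod 5 = 1
Pile 2 (size 47): G(47) = 47 mod 5 = 2
Pile 3 (size 49): G(49) = 49 mod 5 = 4
Pile 4 (size 13): G(13) = 13 mod 5 = 3
Total Grundy value = XOR of all: 1 XOR 2 XOR 4 XOR 3 = 4

4


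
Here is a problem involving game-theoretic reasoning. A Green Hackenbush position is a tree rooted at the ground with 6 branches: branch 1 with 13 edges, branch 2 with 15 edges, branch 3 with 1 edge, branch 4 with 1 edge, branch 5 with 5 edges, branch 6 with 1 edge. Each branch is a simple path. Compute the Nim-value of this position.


The tree has 6 branches from the ground vertex.
In Green Hackenbush, the Nim-value of a simple path of length k is k.
Branch 1: length 13, Nim-value = 13
Branch 2: length 15, Nim-value = 15
Branch 3: length 1, Nim-value = 1
Branch 4: length 1, Nim-value = 1
Branch 5: length 5, Nim-value = 5
Branch 6: length 1, Nim-value = 1
Total Nim-value = XOR of all branch values:
0 XOR 13 = 13
13 XOR 15 = 2
2 XOR 1 = 3
3 XOR 1 = 2
2 XOR 5 = 7
7 XOR 1 = 6
Nim-value of the tree = 6

6
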